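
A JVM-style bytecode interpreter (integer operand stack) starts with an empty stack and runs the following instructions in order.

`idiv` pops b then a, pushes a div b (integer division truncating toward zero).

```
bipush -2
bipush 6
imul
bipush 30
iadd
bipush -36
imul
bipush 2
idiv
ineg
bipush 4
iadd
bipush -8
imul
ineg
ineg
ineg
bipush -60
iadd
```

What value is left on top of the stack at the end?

bipush -2  : -2
bipush 6   : -2 6
imul       : -12
bipush 30  : -12 30
iadd       : 18
bipush -36 : 18 -36
imul       : -648
bipush 2   : -648 2
idiv       : -324
ineg       : 324
bipush 4   : 324 4
iadd       : 328
bipush -8  : 328 -8
imul       : -2624
ineg       : 2624
ineg       : -2624
ineg       : 2624
bipush -60 : 2624 -60
iadd       : 2564

2564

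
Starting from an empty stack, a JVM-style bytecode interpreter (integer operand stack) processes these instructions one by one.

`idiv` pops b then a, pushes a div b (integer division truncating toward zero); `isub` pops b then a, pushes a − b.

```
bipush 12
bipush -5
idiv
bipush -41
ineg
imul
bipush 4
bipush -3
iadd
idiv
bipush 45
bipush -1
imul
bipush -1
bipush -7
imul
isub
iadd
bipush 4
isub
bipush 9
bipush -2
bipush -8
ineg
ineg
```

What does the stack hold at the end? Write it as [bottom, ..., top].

bipush 12  → [12]
bipush -5  → [12, -5]
idiv       → [-2]
bipush -41 → [-2, -41]
ineg       → [-2, 41]
imul       → [-82]
bipush 4   → [-82, 4]
bipush -3  → [-82, 4, -3]
iadd       → [-82, 1]
idiv       → [-82]
bipush 45  → [-82, 45]
bipush -1  → [-82, 45, -1]
imul       → [-82, -45]
bipush -1  → [-82, -45, -1]
bipush -7  → [-82, -45, -1, -7]
imul       → [-82, -45, 7]
isub       → [-82, -52]
iadd       → [-134]
bipush 4   → [-134, 4]
isub       → [-138]
bipush 9   → [-138, 9]
bipush -2  → [-138, 9, -2]
bipush -8  → [-138, 9, -2, -8]
ineg       → [-138, 9, -2, 8]
ineg       → [-138, 9, -2, -8]

[-138, 9, -2, -8]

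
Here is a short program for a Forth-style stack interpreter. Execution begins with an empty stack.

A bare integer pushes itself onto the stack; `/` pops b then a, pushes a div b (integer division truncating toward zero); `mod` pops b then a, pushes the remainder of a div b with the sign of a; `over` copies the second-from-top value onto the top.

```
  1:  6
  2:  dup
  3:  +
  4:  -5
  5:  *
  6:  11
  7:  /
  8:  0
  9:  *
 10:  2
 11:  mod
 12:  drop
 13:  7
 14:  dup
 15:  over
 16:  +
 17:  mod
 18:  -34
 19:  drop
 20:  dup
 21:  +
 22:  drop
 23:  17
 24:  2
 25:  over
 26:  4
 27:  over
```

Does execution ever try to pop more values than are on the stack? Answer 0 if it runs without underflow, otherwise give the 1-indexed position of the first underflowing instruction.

0

6    -> 6
dup  -> 6 6
+    -> 12
-5   -> 12 -5
*    -> -60
11   -> -60 11
/    -> -5
0    -> -5 0
*    -> 0
2    -> 0 2
mod  -> 0
drop -> (empty)
7    -> 7
dup  -> 7 7
over -> 7 7 7
+    -> 7 14
mod  -> 7
-34  -> 7 -34
drop -> 7
dup  -> 7 7
+    -> 14
drop -> (empty)
17   -> 17
2    -> 17 2
over -> 17 2 17
4    -> 17 2 17 4
over -> 17 2 17 4 17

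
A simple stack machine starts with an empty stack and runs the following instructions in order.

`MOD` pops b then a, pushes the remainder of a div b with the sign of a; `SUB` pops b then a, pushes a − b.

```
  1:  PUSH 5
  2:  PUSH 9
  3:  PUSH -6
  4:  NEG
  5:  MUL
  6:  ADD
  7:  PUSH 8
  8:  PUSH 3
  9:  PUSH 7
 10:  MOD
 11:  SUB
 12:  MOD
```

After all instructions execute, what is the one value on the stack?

PUSH 5  → 5
PUSH 9  → 5 9
PUSH -6 → 5 9 -6
NEG     → 5 9 6
MUL     → 5 54
ADD     → 59
PUSH 8  → 59 8
PUSH 3  → 59 8 3
PUSH 7  → 59 8 3 7
MOD     → 59 8 3
SUB     → 59 5
MOD     → 4

4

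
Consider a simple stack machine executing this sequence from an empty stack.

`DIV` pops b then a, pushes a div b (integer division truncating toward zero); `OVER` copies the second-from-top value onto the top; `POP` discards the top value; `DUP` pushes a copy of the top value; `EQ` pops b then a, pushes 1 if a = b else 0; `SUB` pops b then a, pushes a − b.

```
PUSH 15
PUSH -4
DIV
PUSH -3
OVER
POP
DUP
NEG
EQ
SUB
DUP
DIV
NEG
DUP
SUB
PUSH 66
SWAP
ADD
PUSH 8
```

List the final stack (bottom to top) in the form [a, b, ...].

PUSH 15 : 15
PUSH -4 : 15 -4
DIV     : -3
PUSH -3 : -3 -3
OVER    : -3 -3 -3
POP     : -3 -3
DUP     : -3 -3 -3
NEG     : -3 -3 3
EQ      : -3 0
SUB     : -3
DUP     : -3 -3
DIV     : 1
NEG     : -1
DUP     : -1 -1
SUB     : 0
PUSH 66 : 0 66
SWAP    : 66 0
ADD     : 66
PUSH 8  : 66 8

[66, 8]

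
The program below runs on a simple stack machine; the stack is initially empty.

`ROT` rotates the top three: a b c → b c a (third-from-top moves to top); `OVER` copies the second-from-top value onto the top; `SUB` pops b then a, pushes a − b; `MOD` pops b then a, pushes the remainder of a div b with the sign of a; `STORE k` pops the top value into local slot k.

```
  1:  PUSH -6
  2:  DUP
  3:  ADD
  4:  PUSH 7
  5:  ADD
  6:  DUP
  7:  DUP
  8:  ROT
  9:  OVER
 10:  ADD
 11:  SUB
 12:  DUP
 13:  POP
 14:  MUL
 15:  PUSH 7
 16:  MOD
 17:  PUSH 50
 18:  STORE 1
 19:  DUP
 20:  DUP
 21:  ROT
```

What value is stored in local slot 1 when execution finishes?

50

PUSH -6 -> -6
DUP     -> -6 -6
ADD     -> -12
PUSH 7  -> -12 7
ADD     -> -5
DUP     -> -5 -5
DUP     -> -5 -5 -5
ROT     -> -5 -5 -5
OVER    -> -5 -5 -5 -5
ADD     -> -5 -5 -10
SUB     -> -5 5
DUP     -> -5 5 5
POP     -> -5 5
MUL     -> -25
PUSH 7  -> -25 7
MOD     -> -4
PUSH 50 -> -4 50
STORE 1 -> -4
DUP     -> -4 -4
DUP     -> -4 -4 -4
ROT     -> -4 -4 -4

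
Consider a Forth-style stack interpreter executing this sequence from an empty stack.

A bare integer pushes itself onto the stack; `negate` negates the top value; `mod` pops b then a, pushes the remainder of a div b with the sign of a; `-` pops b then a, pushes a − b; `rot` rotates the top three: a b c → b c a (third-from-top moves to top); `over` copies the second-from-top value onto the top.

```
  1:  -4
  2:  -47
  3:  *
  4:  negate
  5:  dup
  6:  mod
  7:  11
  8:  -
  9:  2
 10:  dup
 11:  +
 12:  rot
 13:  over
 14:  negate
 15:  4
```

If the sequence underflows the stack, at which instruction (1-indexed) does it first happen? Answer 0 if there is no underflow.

12

-4     -> -4
-47    -> -4 -47
*      -> 188
negate -> -188
dup    -> -188 -188
mod    -> 0
11     -> 0 11
-      -> -11
2      -> -11 2
dup    -> -11 2 2
+      -> -11 4
rot  — needs 3 operands, stack has 2 → underflow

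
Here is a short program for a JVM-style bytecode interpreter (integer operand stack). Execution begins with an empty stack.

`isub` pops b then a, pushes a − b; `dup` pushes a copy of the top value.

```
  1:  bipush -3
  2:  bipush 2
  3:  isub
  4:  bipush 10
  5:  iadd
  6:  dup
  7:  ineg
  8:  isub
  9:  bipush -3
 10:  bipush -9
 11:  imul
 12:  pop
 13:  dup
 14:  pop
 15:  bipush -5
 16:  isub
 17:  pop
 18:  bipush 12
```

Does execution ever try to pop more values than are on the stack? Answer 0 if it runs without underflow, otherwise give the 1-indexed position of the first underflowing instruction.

bipush -3 : [-3]
bipush 2  : [-3, 2]
isub      : [-5]
bipush 10 : [-5, 10]
iadd      : [5]
dup       : [5, 5]
ineg      : [5, -5]
isub      : [10]
bipush -3 : [10, -3]
bipush -9 : [10, -3, -9]
imul      : [10, 27]
pop       : [10]
dup       : [10, 10]
pop       : [10]
bipush -5 : [10, -5]
isub      : [15]
pop       : []
bipush 12 : [12]

0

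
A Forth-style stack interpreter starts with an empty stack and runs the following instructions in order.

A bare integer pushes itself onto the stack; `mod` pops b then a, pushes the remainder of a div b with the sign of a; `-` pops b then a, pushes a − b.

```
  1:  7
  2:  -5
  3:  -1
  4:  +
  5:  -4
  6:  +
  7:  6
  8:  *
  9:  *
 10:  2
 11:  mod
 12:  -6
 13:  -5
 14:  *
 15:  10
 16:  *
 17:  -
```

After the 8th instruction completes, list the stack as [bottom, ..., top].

7  → 7
-5 → 7 -5
-1 → 7 -5 -1
+  → 7 -6
-4 → 7 -6 -4
+  → 7 -10
6  → 7 -10 6
*  → 7 -60

[7, -60]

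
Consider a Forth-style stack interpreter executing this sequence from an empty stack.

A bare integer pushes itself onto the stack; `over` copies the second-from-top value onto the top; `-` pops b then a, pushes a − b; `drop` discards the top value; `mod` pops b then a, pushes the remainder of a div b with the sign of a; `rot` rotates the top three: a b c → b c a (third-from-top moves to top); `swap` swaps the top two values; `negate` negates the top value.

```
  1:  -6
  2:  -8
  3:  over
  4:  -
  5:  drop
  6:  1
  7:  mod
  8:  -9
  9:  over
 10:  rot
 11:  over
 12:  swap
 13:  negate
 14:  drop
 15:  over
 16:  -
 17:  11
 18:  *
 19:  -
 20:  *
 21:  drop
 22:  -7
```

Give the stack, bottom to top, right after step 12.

[-9, 0, 0, 0]

-6    -6
-8    -6 -8
over  -6 -8 -6
-     -6 -2
drop  -6
1     -6 1
mod   0
-9    0 -9
over  0 -9 0
rot   -9 0 0
over  -9 0 0 0
swap  -9 0 0 0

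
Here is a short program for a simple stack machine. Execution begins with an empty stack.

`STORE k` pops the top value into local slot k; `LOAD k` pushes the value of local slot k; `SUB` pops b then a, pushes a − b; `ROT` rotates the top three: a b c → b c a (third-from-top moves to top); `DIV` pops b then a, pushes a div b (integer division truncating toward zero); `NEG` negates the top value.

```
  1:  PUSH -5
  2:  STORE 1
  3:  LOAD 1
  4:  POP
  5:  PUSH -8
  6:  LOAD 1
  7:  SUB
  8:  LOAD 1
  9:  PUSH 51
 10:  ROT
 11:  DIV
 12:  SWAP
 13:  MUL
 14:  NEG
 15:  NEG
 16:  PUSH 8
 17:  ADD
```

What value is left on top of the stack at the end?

PUSH -5  -5
STORE 1  (empty)
LOAD 1   -5
POP      (empty)
PUSH -8  -8
LOAD 1   -8 -5
SUB      -3
LOAD 1   -3 -5
PUSH 51  -3 -5 51
ROT      -5 51 -3
DIV      -5 -17
SWAP     -17 -5
MUL      85
NEG      -85
NEG      85
PUSH 8   85 8
ADD      93

93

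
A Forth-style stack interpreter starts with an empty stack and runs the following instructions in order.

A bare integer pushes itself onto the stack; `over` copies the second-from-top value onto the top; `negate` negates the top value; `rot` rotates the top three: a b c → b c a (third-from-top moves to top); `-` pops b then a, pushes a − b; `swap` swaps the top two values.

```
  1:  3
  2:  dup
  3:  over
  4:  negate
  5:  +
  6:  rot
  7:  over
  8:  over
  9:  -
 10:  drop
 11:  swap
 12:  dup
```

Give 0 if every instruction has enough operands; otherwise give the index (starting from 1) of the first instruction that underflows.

3       3
dup     3 3
over    3 3 3
negate  3 3 -3
+       3 0
rot  — needs 3 operands, stack has 2 → underflow

6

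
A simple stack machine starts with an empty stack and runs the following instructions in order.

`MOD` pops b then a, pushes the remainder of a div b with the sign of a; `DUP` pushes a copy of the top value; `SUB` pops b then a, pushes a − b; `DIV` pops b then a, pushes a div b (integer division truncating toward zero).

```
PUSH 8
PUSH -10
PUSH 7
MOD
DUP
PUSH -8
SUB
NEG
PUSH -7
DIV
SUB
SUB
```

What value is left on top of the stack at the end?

11

PUSH 8   -> [8]
PUSH -10 -> [8, -10]
PUSH 7   -> [8, -10, 7]
MOD      -> [8, -3]
DUP      -> [8, -3, -3]
PUSH -8  -> [8, -3, -3, -8]
SUB      -> [8, -3, 5]
NEG      -> [8, -3, -5]
PUSH -7  -> [8, -3, -5, -7]
DIV      -> [8, -3, 0]
SUB      -> [8, -3]
SUB      -> [11]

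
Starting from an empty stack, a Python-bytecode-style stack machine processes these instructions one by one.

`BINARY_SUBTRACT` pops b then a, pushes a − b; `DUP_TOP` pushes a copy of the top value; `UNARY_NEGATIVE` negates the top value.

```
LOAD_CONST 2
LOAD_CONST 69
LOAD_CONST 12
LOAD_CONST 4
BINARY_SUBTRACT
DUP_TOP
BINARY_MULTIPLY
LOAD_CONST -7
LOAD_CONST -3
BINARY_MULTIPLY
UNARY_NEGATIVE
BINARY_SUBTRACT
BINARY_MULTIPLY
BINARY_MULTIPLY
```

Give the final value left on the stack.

LOAD_CONST 2    -> 2
LOAD_CONST 69   -> 2 69
LOAD_CONST 12   -> 2 69 12
LOAD_CONST 4    -> 2 69 12 4
BINARY_SUBTRACT -> 2 69 8
DUP_TOP         -> 2 69 8 8
BINARY_MULTIPLY -> 2 69 64
LOAD_CONST -7   -> 2 69 64 -7
LOAD_CONST -3   -> 2 69 64 -7 -3
BINARY_MULTIPLY -> 2 69 64 21
UNARY_NEGATIVE  -> 2 69 64 -21
BINARY_SUBTRACT -> 2 69 85
BINARY_MULTIPLY -> 2 5865
BINARY_MULTIPLY -> 11730

11730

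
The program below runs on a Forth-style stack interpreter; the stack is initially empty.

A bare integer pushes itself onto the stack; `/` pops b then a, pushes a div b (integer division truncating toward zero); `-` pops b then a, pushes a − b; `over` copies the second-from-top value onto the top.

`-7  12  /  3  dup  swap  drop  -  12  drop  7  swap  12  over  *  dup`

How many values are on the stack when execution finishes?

-7   : [-7]
12   : [-7, 12]
/    : [0]
3    : [0, 3]
dup  : [0, 3, 3]
swap : [0, 3, 3]
drop : [0, 3]
-    : [-3]
12   : [-3, 12]
drop : [-3]
7    : [-3, 7]
swap : [7, -3]
12   : [7, -3, 12]
over : [7, -3, 12, -3]
*    : [7, -3, -36]
dup  : [7, -3, -36, -36]

4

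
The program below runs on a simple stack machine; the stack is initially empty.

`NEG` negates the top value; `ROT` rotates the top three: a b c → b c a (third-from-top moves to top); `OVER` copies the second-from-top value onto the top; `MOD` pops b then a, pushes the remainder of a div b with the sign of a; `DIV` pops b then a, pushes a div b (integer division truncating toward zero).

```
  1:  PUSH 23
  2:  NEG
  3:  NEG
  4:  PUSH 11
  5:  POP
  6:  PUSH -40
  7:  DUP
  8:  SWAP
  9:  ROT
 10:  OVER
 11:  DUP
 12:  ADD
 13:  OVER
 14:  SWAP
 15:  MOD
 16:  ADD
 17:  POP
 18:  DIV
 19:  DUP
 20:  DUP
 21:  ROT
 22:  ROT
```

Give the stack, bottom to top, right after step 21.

[1, 1, 1]

PUSH 23  -> 23
NEG      -> -23
NEG      -> 23
PUSH 11  -> 23 11
POP      -> 23
PUSH -40 -> 23 -40
DUP      -> 23 -40 -40
SWAP     -> 23 -40 -40
ROT      -> -40 -40 23
OVER     -> -40 -40 23 -40
DUP      -> -40 -40 23 -40 -40
ADD      -> -40 -40 23 -80
OVER     -> -40 -40 23 -80 23
SWAP     -> -40 -40 23 23 -80
MOD      -> -40 -40 23 23
ADD      -> -40 -40 46
POP      -> -40 -40
DIV      -> 1
DUP      -> 1 1
DUP      -> 1 1 1
ROT      -> 1 1 1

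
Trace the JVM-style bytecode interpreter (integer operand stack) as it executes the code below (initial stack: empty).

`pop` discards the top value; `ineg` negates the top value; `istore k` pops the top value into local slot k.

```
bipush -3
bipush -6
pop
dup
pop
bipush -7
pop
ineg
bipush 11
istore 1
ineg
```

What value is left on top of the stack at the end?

-3

bipush -3  [-3]
bipush -6  [-3, -6]
pop        [-3]
dup        [-3, -3]
pop        [-3]
bipush -7  [-3, -7]
pop        [-3]
ineg       [3]
bipush 11  [3, 11]
istore 1   [3]
ineg       [-3]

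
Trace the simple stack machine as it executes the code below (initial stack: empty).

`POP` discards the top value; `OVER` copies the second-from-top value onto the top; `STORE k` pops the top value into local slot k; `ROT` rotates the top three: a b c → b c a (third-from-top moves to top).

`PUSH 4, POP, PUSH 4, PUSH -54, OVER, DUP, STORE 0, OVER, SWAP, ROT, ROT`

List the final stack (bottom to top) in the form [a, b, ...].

PUSH 4   -> 4
POP      -> (empty)
PUSH 4   -> 4
PUSH -54 -> 4 -54
OVER     -> 4 -54 4
DUP      -> 4 -54 4 4
STORE 0  -> 4 -54 4
OVER     -> 4 -54 4 -54
SWAP     -> 4 -54 -54 4
ROT      -> 4 -54 4 -54
ROT      -> 4 4 -54 -54

[4, 4, -54, -54]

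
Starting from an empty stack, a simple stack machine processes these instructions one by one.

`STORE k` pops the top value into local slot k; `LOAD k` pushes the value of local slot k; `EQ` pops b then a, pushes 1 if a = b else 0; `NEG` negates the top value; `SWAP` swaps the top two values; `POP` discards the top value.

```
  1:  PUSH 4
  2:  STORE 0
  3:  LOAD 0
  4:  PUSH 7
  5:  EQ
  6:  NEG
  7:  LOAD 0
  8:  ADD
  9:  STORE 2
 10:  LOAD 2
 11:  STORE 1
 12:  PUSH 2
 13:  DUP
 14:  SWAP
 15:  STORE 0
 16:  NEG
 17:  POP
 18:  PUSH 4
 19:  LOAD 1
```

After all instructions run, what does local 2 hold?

PUSH 4  -> [4]
STORE 0 -> []
LOAD 0  -> [4]
PUSH 7  -> [4, 7]
EQ      -> [0]
NEG     -> [0]
LOAD 0  -> [0, 4]
ADD     -> [4]
STORE 2 -> []
LOAD 2  -> [4]
STORE 1 -> []
PUSH 2  -> [2]
DUP     -> [2, 2]
SWAP    -> [2, 2]
STORE 0 -> [2]
NEG     -> [-2]
POP     -> []
PUSH 4  -> [4]
LOAD 1  -> [4, 4]

4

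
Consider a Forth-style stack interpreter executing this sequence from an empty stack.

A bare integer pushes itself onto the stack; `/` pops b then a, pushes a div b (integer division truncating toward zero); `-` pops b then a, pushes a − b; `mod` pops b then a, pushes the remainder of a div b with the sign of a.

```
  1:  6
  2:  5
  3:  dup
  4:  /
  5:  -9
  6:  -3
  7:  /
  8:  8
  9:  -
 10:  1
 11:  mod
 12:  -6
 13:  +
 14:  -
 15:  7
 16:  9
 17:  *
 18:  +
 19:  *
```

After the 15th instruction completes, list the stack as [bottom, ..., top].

[6, 7, 7]

6    [6]
5    [6, 5]
dup  [6, 5, 5]
/    [6, 1]
-9   [6, 1, -9]
-3   [6, 1, -9, -3]
/    [6, 1, 3]
8    [6, 1, 3, 8]
-    [6, 1, -5]
1    [6, 1, -5, 1]
mod  [6, 1, 0]
-6   [6, 1, 0, -6]
+    [6, 1, -6]
-    [6, 7]
7    [6, 7, 7]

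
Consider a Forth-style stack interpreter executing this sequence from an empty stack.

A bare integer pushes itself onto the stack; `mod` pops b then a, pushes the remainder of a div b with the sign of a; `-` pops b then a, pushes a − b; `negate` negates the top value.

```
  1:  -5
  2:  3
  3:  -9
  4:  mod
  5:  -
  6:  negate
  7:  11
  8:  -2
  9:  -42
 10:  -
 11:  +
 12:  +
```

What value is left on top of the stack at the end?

-5     -> -5
3      -> -5 3
-9     -> -5 3 -9
mod    -> -5 3
-      -> -8
negate -> 8
11     -> 8 11
-2     -> 8 11 -2
-42    -> 8 11 -2 -42
-      -> 8 11 40
+      -> 8 51
+      -> 59

59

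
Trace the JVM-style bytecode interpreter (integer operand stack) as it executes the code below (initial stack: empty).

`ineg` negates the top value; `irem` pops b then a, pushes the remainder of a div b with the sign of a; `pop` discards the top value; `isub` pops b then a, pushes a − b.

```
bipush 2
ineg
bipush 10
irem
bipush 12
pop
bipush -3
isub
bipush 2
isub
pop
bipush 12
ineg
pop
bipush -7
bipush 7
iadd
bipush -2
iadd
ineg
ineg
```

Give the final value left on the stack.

bipush 2  -> [2]
ineg      -> [-2]
bipush 10 -> [-2, 10]
irem      -> [-2]
bipush 12 -> [-2, 12]
pop       -> [-2]
bipush -3 -> [-2, -3]
isub      -> [1]
bipush 2  -> [1, 2]
isub      -> [-1]
pop       -> []
bipush 12 -> [12]
ineg      -> [-12]
pop       -> []
bipush -7 -> [-7]
bipush 7  -> [-7, 7]
iadd      -> [0]
bipush -2 -> [0, -2]
iadd      -> [-2]
ineg      -> [2]
ineg      -> [-2]

-2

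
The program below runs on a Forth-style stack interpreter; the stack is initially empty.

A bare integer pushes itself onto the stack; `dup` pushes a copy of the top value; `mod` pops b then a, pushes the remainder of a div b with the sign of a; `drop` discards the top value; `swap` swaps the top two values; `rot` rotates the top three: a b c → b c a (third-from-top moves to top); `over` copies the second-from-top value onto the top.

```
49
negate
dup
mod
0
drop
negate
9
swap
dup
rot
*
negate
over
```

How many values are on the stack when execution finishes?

3

49     -> [49]
negate -> [-49]
dup    -> [-49, -49]
mod    -> [0]
0      -> [0, 0]
drop   -> [0]
negate -> [0]
9      -> [0, 9]
swap   -> [9, 0]
dup    -> [9, 0, 0]
rot    -> [0, 0, 9]
*      -> [0, 0]
negate -> [0, 0]
over   -> [0, 0, 0]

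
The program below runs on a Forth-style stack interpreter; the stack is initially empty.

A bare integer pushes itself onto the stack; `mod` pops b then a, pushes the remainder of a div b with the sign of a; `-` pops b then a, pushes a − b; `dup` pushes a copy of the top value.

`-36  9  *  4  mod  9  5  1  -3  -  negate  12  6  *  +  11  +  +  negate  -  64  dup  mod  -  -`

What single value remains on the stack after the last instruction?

-36    : [-36]
9      : [-36, 9]
*      : [-324]
4      : [-324, 4]
mod    : [0]
9      : [0, 9]
5      : [0, 9, 5]
1      : [0, 9, 5, 1]
-3     : [0, 9, 5, 1, -3]
-      : [0, 9, 5, 4]
negate : [0, 9, 5, -4]
12     : [0, 9, 5, -4, 12]
6      : [0, 9, 5, -4, 12, 6]
*      : [0, 9, 5, -4, 72]
+      : [0, 9, 5, 68]
11     : [0, 9, 5, 68, 11]
+      : [0, 9, 5, 79]
+      : [0, 9, 84]
negate : [0, 9, -84]
-      : [0, 93]
64     : [0, 93, 64]
dup    : [0, 93, 64, 64]
mod    : [0, 93, 0]
-      : [0, 93]
-      : [-93]

-93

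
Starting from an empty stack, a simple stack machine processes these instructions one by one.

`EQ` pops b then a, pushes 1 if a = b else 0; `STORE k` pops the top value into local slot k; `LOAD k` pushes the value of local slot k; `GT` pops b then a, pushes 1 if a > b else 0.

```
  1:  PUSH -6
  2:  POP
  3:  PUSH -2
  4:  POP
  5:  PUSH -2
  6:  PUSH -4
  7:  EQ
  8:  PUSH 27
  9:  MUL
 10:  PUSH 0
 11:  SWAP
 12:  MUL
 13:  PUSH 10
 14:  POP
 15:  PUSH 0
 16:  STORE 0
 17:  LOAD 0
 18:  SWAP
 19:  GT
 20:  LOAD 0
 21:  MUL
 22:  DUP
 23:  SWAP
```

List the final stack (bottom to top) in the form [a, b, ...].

[0, 0]

PUSH -6 -> -6
POP     -> (empty)
PUSH -2 -> -2
POP     -> (empty)
PUSH -2 -> -2
PUSH -4 -> -2 -4
EQ      -> 0
PUSH 27 -> 0 27
MUL     -> 0
PUSH 0  -> 0 0
SWAP    -> 0 0
MUL     -> 0
PUSH 10 -> 0 10
POP     -> 0
PUSH 0  -> 0 0
STORE 0 -> 0
LOAD 0  -> 0 0
SWAP    -> 0 0
GT      -> 0
LOAD 0  -> 0 0
MUL     -> 0
DUP     -> 0 0
SWAP    -> 0 0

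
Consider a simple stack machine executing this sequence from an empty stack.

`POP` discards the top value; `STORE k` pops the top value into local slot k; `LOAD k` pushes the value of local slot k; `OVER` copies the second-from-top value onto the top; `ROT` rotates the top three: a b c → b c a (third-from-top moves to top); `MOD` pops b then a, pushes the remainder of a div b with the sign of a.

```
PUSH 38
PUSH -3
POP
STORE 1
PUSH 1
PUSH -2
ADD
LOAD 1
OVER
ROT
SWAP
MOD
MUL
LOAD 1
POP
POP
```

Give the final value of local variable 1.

38

PUSH 38  38
PUSH -3  38 -3
POP      38
STORE 1  (empty)
PUSH 1   1
PUSH -2  1 -2
ADD      -1
LOAD 1   -1 38
OVER     -1 38 -1
ROT      38 -1 -1
SWAP     38 -1 -1
MOD      38 0
MUL      0
LOAD 1   0 38
POP      0
POP      (empty)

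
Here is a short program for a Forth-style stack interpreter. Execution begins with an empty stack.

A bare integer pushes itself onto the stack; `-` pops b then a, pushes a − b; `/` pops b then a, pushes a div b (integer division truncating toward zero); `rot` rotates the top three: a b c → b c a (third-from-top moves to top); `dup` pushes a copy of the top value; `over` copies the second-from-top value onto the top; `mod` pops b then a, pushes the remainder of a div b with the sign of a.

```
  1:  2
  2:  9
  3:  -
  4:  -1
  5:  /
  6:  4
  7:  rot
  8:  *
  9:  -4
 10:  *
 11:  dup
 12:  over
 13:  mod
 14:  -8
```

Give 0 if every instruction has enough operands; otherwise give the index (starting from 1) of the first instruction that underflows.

7

2  → [2]
9  → [2, 9]
-  → [-7]
-1 → [-7, -1]
/  → [7]
4  → [7, 4]
rot  — needs 3 operands, stack has 2 → underflow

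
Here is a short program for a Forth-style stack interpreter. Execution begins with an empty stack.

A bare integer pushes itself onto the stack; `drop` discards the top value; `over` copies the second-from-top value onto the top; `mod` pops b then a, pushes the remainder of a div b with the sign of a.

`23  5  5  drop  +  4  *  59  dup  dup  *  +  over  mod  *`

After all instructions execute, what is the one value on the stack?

7616

23    [23]
5     [23, 5]
5     [23, 5, 5]
drop  [23, 5]
+     [28]
4     [28, 4]
*     [112]
59    [112, 59]
dup   [112, 59, 59]
dup   [112, 59, 59, 59]
*     [112, 59, 3481]
+     [112, 3540]
over  [112, 3540, 112]
mod   [112, 68]
*     [7616]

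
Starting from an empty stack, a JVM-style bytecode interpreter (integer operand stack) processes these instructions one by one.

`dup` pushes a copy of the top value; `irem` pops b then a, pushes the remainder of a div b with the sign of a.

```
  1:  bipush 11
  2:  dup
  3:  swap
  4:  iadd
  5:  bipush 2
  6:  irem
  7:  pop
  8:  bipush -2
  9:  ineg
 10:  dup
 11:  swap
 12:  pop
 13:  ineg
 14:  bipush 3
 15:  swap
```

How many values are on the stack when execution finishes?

2

bipush 11 : [11]
dup       : [11, 11]
swap      : [11, 11]
iadd      : [22]
bipush 2  : [22, 2]
irem      : [0]
pop       : []
bipush -2 : [-2]
ineg      : [2]
dup       : [2, 2]
swap      : [2, 2]
pop       : [2]
ineg      : [-2]
bipush 3  : [-2, 3]
swap      : [3, -2]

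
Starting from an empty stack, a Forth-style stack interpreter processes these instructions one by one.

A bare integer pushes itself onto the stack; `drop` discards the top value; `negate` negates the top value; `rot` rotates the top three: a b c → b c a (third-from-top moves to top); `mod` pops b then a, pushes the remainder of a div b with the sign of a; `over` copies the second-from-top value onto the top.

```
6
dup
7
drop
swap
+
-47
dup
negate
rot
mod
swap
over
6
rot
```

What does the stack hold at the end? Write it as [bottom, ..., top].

[11, 11, 6, -47]

6       [6]
dup     [6, 6]
7       [6, 6, 7]
drop    [6, 6]
swap    [6, 6]
+       [12]
-47     [12, -47]
dup     [12, -47, -47]
negate  [12, -47, 47]
rot     [-47, 47, 12]
mod     [-47, 11]
swap    [11, -47]
over    [11, -47, 11]
6       [11, -47, 11, 6]
rot     [11, 11, 6, -47]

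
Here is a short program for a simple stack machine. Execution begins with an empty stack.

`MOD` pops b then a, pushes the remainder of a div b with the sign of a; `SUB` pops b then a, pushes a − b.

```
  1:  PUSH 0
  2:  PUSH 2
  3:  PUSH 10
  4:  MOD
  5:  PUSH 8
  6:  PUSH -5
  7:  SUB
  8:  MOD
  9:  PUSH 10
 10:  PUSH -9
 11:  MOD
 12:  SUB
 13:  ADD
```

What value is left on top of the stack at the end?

PUSH 0  : [0]
PUSH 2  : [0, 2]
PUSH 10 : [0, 2, 10]
MOD     : [0, 2]
PUSH 8  : [0, 2, 8]
PUSH -5 : [0, 2, 8, -5]
SUB     : [0, 2, 13]
MOD     : [0, 2]
PUSH 10 : [0, 2, 10]
PUSH -9 : [0, 2, 10, -9]
MOD     : [0, 2, 1]
SUB     : [0, 1]
ADD     : [1]

1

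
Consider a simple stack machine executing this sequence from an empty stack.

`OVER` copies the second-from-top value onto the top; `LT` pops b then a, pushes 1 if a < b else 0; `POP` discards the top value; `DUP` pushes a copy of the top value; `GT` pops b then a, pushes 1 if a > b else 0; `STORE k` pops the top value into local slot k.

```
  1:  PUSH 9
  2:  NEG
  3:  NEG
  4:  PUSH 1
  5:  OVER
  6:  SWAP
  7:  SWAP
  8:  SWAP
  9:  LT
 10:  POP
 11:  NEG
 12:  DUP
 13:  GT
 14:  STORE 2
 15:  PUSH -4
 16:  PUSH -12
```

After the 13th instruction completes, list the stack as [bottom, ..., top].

PUSH 9 : [9]
NEG    : [-9]
NEG    : [9]
PUSH 1 : [9, 1]
OVER   : [9, 1, 9]
SWAP   : [9, 9, 1]
SWAP   : [9, 1, 9]
SWAP   : [9, 9, 1]
LT     : [9, 0]
POP    : [9]
NEG    : [-9]
DUP    : [-9, -9]
GT     : [0]

[0]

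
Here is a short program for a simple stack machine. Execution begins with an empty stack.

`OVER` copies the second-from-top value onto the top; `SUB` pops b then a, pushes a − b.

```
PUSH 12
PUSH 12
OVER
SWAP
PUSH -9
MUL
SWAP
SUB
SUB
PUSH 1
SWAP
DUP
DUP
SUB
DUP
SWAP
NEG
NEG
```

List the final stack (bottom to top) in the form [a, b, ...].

[1, 132, 0, 0]

PUSH 12  12
PUSH 12  12 12
OVER     12 12 12
SWAP     12 12 12
PUSH -9  12 12 12 -9
MUL      12 12 -108
SWAP     12 -108 12
SUB      12 -120
SUB      132
PUSH 1   132 1
SWAP     1 132
DUP      1 132 132
DUP      1 132 132 132
SUB      1 132 0
DUP      1 132 0 0
SWAP     1 132 0 0
NEG      1 132 0 0
NEG      1 132 0 0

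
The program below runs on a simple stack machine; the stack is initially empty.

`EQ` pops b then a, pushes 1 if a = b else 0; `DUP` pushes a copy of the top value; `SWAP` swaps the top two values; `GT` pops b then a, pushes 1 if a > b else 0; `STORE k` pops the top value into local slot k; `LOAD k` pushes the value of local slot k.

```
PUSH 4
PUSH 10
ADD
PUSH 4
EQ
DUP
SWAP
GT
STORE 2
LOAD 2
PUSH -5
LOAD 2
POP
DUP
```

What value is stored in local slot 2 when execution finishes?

PUSH 4  : 4
PUSH 10 : 4 10
ADD     : 14
PUSH 4  : 14 4
EQ      : 0
DUP     : 0 0
SWAP    : 0 0
GT      : 0
STORE 2 : (empty)
LOAD 2  : 0
PUSH -5 : 0 -5
LOAD 2  : 0 -5 0
POP     : 0 -5
DUP     : 0 -5 -5

0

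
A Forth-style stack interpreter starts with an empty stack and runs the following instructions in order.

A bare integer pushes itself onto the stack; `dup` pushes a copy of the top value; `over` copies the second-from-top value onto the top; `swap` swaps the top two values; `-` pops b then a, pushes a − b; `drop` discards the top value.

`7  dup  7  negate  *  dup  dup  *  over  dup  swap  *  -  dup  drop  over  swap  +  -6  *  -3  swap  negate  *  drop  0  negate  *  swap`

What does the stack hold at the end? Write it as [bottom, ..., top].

7      : [7]
dup    : [7, 7]
7      : [7, 7, 7]
negate : [7, 7, -7]
*      : [7, -49]
dup    : [7, -49, -49]
dup    : [7, -49, -49, -49]
*      : [7, -49, 2401]
over   : [7, -49, 2401, -49]
dup    : [7, -49, 2401, -49, -49]
swap   : [7, -49, 2401, -49, -49]
*      : [7, -49, 2401, 2401]
-      : [7, -49, 0]
dup    : [7, -49, 0, 0]
drop   : [7, -49, 0]
over   : [7, -49, 0, -49]
swap   : [7, -49, -49, 0]
+      : [7, -49, -49]
-6     : [7, -49, -49, -6]
*      : [7, -49, 294]
-3     : [7, -49, 294, -3]
swap   : [7, -49, -3, 294]
negate : [7, -49, -3, -294]
*      : [7, -49, 882]
drop   : [7, -49]
0      : [7, -49, 0]
negate : [7, -49, 0]
*      : [7, 0]
swap   : [0, 7]

[0, 7]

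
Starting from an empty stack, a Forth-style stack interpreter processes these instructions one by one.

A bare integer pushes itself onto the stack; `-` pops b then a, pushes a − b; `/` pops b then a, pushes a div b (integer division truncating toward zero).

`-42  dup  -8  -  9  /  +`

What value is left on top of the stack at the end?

-45

-42 : -42
dup : -42 -42
-8  : -42 -42 -8
-   : -42 -34
9   : -42 -34 9
/   : -42 -3
+   : -45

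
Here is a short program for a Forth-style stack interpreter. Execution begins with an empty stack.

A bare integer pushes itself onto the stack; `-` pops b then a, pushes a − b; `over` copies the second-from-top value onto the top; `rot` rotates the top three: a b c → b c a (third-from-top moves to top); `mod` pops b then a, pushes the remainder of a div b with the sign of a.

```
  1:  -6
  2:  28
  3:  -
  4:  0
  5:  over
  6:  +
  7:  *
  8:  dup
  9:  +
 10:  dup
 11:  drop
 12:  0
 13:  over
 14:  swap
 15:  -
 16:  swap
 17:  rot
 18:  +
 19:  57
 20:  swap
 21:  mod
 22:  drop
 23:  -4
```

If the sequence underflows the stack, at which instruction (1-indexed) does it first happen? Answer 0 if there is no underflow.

17

-6   -> [-6]
28   -> [-6, 28]
-    -> [-34]
0    -> [-34, 0]
over -> [-34, 0, -34]
+    -> [-34, -34]
*    -> [1156]
dup  -> [1156, 1156]
+    -> [2312]
dup  -> [2312, 2312]
drop -> [2312]
0    -> [2312, 0]
over -> [2312, 0, 2312]
swap -> [2312, 2312, 0]
-    -> [2312, 2312]
swap -> [2312, 2312]
rot  — needs 3 operands, stack has 2 → underflow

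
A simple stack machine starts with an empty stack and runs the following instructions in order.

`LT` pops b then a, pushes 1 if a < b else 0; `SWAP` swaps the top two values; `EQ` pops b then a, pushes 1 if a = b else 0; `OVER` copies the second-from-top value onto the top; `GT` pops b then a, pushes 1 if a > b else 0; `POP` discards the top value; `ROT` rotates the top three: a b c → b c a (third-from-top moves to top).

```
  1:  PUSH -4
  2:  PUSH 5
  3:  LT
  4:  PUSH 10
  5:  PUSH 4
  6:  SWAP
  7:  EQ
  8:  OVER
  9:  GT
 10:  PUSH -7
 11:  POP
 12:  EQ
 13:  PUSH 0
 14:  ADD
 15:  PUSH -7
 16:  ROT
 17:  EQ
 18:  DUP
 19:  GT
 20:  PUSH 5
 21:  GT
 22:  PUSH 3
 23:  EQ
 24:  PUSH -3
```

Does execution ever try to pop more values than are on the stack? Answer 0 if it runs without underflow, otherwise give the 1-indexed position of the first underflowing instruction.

PUSH -4 → -4
PUSH 5  → -4 5
LT      → 1
PUSH 10 → 1 10
PUSH 4  → 1 10 4
SWAP    → 1 4 10
EQ      → 1 0
OVER    → 1 0 1
GT      → 1 0
PUSH -7 → 1 0 -7
POP     → 1 0
EQ      → 0
PUSH 0  → 0 0
ADD     → 0
PUSH -7 → 0 -7
ROT  — needs 3 operands, stack has 2 → underflow

16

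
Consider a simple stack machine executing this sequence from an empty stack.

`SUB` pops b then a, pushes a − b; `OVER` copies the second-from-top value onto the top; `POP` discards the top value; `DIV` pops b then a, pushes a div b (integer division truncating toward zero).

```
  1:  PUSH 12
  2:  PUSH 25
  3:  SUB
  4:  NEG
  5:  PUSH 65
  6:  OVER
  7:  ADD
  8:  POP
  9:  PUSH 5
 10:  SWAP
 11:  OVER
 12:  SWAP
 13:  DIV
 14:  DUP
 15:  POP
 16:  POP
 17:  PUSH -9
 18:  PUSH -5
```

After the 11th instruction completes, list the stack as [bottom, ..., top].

PUSH 12 → [12]
PUSH 25 → [12, 25]
SUB     → [-13]
NEG     → [13]
PUSH 65 → [13, 65]
OVER    → [13, 65, 13]
ADD     → [13, 78]
POP     → [13]
PUSH 5  → [13, 5]
SWAP    → [5, 13]
OVER    → [5, 13, 5]

[5, 13, 5]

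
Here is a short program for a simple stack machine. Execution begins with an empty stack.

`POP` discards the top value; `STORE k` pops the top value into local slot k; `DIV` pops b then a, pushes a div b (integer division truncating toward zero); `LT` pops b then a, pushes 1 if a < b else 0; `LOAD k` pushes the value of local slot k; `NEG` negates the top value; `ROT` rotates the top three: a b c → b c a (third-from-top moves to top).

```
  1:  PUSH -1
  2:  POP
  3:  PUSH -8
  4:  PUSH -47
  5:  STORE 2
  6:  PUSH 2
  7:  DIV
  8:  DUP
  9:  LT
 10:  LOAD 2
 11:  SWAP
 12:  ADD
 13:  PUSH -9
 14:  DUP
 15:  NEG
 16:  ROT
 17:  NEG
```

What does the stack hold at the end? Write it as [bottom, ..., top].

[-9, 9, 47]

PUSH -1   -1
POP       (empty)
PUSH -8   -8
PUSH -47  -8 -47
STORE 2   -8
PUSH 2    -8 2
DIV       -4
DUP       -4 -4
LT        0
LOAD 2    0 -47
SWAP      -47 0
ADD       -47
PUSH -9   -47 -9
DUP       -47 -9 -9
NEG       -47 -9 9
ROT       -9 9 -47
NEG       -9 9 47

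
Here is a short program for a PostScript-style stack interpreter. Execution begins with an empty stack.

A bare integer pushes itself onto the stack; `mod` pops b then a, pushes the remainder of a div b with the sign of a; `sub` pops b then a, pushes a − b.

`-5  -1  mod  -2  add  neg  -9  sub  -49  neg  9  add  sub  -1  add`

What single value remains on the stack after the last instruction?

-5  : [-5]
-1  : [-5, -1]
mod : [0]
-2  : [0, -2]
add : [-2]
neg : [2]
-9  : [2, -9]
sub : [11]
-49 : [11, -49]
neg : [11, 49]
9   : [11, 49, 9]
add : [11, 58]
sub : [-47]
-1  : [-47, -1]
add : [-48]

-48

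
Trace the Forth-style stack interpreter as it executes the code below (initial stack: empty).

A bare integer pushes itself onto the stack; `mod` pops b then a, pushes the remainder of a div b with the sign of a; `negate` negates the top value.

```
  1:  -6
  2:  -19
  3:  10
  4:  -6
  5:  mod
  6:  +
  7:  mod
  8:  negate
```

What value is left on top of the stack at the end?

-6     → [-6]
-19    → [-6, -19]
10     → [-6, -19, 10]
-6     → [-6, -19, 10, -6]
mod    → [-6, -19, 4]
+      → [-6, -15]
mod    → [-6]
negate → [6]

6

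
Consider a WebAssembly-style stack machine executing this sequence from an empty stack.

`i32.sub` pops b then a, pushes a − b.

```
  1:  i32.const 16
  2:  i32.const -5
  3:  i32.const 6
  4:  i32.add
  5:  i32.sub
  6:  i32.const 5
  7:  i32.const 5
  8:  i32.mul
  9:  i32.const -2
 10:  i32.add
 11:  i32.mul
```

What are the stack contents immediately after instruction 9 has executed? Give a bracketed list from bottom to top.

i32.const 16 -> 16
i32.const -5 -> 16 -5
i32.const 6  -> 16 -5 6
i32.add      -> 16 1
i32.sub      -> 15
i32.const 5  -> 15 5
i32.const 5  -> 15 5 5
i32.mul      -> 15 25
i32.const -2 -> 15 25 -2

[15, 25, -2]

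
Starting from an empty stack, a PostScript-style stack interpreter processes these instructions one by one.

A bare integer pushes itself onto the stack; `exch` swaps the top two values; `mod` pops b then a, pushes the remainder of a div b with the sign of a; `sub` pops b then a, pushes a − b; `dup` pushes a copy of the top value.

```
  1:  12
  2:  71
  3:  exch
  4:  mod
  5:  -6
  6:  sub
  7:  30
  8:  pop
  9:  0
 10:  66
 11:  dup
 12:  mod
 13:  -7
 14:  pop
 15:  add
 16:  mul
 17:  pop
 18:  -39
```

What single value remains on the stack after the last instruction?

12   : [12]
71   : [12, 71]
exch : [71, 12]
mod  : [11]
-6   : [11, -6]
sub  : [17]
30   : [17, 30]
pop  : [17]
0    : [17, 0]
66   : [17, 0, 66]
dup  : [17, 0, 66, 66]
mod  : [17, 0, 0]
-7   : [17, 0, 0, -7]
pop  : [17, 0, 0]
add  : [17, 0]
mul  : [0]
pop  : []
-39  : [-39]

-39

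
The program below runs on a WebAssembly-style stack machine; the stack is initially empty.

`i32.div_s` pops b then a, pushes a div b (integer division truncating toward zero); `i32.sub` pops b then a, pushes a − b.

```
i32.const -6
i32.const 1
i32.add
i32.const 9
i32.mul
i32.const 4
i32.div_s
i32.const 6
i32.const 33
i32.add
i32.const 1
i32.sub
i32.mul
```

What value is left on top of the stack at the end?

i32.const -6 -> [-6]
i32.const 1  -> [-6, 1]
i32.add      -> [-5]
i32.const 9  -> [-5, 9]
i32.mul      -> [-45]
i32.const 4  -> [-45, 4]
i32.div_s    -> [-11]
i32.const 6  -> [-11, 6]
i32.const 33 -> [-11, 6, 33]
i32.add      -> [-11, 39]
i32.const 1  -> [-11, 39, 1]
i32.sub      -> [-11, 38]
i32.mul      -> [-418]

-418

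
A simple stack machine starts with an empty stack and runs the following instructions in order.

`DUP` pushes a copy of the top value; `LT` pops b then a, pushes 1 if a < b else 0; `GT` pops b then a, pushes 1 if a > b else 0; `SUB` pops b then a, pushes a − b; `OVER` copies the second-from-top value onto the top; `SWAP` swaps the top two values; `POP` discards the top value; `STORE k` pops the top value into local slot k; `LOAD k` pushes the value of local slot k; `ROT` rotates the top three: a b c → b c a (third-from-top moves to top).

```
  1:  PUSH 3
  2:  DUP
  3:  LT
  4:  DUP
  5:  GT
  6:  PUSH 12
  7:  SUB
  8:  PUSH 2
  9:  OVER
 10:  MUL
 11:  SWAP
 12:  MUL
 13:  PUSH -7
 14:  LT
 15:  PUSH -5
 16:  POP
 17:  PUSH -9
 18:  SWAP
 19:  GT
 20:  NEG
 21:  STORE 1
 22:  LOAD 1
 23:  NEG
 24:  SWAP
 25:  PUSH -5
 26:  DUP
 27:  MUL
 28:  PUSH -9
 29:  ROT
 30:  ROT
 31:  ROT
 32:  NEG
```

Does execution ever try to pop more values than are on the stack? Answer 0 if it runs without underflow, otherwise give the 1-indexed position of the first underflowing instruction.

PUSH 3  : [3]
DUP     : [3, 3]
LT      : [0]
DUP     : [0, 0]
GT      : [0]
PUSH 12 : [0, 12]
SUB     : [-12]
PUSH 2  : [-12, 2]
OVER    : [-12, 2, -12]
MUL     : [-12, -24]
SWAP    : [-24, -12]
MUL     : [288]
PUSH -7 : [288, -7]
LT      : [0]
PUSH -5 : [0, -5]
POP     : [0]
PUSH -9 : [0, -9]
SWAP    : [-9, 0]
GT      : [0]
NEG     : [0]
STORE 1 : []
LOAD 1  : [0]
NEG     : [0]
SWAP  — needs 2 operands, stack has 1 → underflow

24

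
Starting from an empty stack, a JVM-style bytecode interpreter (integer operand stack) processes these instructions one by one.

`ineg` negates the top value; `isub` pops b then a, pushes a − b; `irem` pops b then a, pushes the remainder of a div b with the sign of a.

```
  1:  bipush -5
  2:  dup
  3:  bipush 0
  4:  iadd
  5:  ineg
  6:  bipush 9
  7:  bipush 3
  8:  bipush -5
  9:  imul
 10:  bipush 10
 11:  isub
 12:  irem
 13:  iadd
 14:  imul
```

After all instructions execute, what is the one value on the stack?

bipush -5  -5
dup        -5 -5
bipush 0   -5 -5 0
iadd       -5 -5
ineg       -5 5
bipush 9   -5 5 9
bipush 3   -5 5 9 3
bipush -5  -5 5 9 3 -5
imul       -5 5 9 -15
bipush 10  -5 5 9 -15 10
isub       -5 5 9 -25
irem       -5 5 9
iadd       -5 14
imul       -70

-70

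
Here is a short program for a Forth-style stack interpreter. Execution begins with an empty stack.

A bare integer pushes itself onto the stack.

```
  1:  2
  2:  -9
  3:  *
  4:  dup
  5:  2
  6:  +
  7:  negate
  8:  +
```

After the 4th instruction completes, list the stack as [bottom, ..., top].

[-18, -18]

2   → 2
-9  → 2 -9
*   → -18
dup → -18 -18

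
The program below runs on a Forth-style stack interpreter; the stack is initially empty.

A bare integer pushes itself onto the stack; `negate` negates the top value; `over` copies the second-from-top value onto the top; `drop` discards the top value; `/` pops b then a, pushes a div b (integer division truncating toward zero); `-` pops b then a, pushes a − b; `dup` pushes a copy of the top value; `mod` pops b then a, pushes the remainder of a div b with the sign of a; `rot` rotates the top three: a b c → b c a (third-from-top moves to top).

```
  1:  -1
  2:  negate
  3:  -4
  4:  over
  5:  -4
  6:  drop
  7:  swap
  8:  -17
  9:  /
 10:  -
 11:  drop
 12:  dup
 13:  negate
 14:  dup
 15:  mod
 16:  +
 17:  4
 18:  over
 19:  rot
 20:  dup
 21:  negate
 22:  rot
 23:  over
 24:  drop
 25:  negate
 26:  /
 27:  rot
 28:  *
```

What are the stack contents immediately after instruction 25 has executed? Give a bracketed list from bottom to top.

-1     → [-1]
negate → [1]
-4     → [1, -4]
over   → [1, -4, 1]
-4     → [1, -4, 1, -4]
drop   → [1, -4, 1]
swap   → [1, 1, -4]
-17    → [1, 1, -4, -17]
/      → [1, 1, 0]
-      → [1, 1]
drop   → [1]
dup    → [1, 1]
negate → [1, -1]
dup    → [1, -1, -1]
mod    → [1, 0]
+      → [1]
4      → [1, 4]
over   → [1, 4, 1]
rot    → [4, 1, 1]
dup    → [4, 1, 1, 1]
negate → [4, 1, 1, -1]
rot    → [4, 1, -1, 1]
over   → [4, 1, -1, 1, -1]
drop   → [4, 1, -1, 1]
negate → [4, 1, -1, -1]

[4, 1, -1, -1]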